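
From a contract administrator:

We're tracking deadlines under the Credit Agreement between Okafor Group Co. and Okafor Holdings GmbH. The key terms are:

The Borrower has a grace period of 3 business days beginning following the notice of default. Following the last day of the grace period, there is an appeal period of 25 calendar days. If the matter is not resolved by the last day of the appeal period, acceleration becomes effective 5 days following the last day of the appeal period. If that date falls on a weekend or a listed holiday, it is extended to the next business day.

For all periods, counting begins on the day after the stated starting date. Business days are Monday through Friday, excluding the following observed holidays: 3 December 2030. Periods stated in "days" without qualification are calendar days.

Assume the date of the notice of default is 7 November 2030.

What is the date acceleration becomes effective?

12 December 2030

The last day of the grace period: counting 3 business days from Thursday, 7 November 2030 (Nov 8, Nov 11, Nov 12, skipping weekends) reaches Tuesday, 12 November 2030.
Adding 25 calendar days to 12 November 2030 gives 7 December 2030, which is the last day of the appeal period.
The date acceleration becomes effective: 7 December 2030 + 5 days = 12 December 2030. 12 December 2030 is a Thursday and is not a listed holiday, so no roll-forward applies.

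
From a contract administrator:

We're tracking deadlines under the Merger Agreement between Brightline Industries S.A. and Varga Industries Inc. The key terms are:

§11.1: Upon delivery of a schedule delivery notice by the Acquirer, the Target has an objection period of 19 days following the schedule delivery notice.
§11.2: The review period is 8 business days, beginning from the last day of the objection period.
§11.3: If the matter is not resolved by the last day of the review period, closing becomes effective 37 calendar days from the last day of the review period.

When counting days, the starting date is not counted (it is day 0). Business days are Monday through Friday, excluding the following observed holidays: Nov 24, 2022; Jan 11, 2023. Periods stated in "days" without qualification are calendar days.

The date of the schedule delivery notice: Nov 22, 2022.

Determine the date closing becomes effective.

Adding 19 calendar days to Nov 22, 2022 gives Dec 11, 2022, which is the last day of the objection period.
From Sunday, Dec 11, 2022, 8 business days (Dec 12, Dec 13, Dec 14, Dec 15, Dec 16, Dec 19, Dec 20, Dec 21, skipping weekends) brings us to Wednesday, Dec 21, 2022, which is the last day of the review period.
The date closing becomes effective: Dec 21, 2022 + 37 days = Jan 27, 2023.

Jan 27, 2023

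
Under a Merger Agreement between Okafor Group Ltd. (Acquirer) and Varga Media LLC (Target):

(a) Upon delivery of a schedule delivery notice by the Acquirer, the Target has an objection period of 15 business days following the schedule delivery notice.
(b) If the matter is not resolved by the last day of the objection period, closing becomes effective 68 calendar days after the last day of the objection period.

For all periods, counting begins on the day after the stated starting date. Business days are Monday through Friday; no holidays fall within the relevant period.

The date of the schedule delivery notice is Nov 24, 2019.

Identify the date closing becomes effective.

From Sunday, Nov 24, 2019, 15 business days (Nov 25, Nov 26, Nov 27, Nov 28, …, Dec 11, Dec 12, Dec 13, skipping weekends) brings us to Friday, Dec 13, 2019, which is the last day of the objection period.
The date closing becomes effective: Dec 13, 2019 + 68 days = Feb 19, 2020.

Feb 19, 2020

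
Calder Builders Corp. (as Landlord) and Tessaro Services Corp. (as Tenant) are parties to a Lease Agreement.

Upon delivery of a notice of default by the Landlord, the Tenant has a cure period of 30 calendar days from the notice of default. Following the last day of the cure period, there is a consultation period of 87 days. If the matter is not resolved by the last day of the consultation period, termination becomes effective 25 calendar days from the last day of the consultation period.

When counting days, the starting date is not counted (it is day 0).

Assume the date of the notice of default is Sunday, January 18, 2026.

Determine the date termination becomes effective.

Adding 30 calendar days to January 18, 2026 gives February 17, 2026, which is the last day of the cure period.
Adding 87 calendar days to February 17, 2026 gives May 15, 2026, which is the last day of the consultation period.
Adding 25 calendar days to May 15, 2026 gives June 9, 2026, which is the date termination becomes effective.

June 9, 2026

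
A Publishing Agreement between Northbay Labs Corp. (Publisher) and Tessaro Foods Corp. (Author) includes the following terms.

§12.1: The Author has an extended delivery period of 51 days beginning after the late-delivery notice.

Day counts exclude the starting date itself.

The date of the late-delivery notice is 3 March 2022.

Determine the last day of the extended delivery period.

Adding 51 calendar days to 3 March 2022 gives 23 April 2022, which is the last day of the extended delivery period.

23 April 2022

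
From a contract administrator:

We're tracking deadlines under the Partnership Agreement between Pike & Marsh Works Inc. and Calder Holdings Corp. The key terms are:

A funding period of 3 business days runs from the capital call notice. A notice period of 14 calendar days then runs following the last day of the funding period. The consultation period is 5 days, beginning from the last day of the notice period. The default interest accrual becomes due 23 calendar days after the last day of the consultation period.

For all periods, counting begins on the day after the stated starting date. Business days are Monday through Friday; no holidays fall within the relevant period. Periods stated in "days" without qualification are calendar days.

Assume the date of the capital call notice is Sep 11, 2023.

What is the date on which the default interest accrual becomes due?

Oct 26, 2023

The last day of the funding period: 3 business days after Monday, Sep 11, 2023, skipping weekends — Sep 12, Sep 13, Sep 14 — lands on Thursday, Sep 14, 2023.
The last day of the notice period: Sep 14, 2023 + 14 days = Sep 28, 2023.
The last day of the consultation period: 5 calendar days after Sep 28, 2023 is Oct 3, 2023.
The date on which the default interest accrual becomes due: Oct 3, 2023 + 23 days = Oct 26, 2023.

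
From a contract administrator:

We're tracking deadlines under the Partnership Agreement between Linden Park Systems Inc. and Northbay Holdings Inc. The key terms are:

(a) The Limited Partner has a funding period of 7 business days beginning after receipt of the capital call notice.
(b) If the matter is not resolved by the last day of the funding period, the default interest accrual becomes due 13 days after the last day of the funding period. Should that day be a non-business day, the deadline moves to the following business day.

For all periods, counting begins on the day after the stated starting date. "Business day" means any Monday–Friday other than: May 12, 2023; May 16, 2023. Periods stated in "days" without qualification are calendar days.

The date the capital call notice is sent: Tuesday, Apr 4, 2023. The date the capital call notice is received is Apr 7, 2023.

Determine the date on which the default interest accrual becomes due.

From Friday, Apr 7, 2023, 7 business days (Apr 10, Apr 11, Apr 12, Apr 13, Apr 14, Apr 17, Apr 18, skipping weekends) brings us to Tuesday, Apr 18, 2023, which is the last day of the funding period.
Adding 13 calendar days to Apr 18, 2023 gives May 1, 2023, which is the date on which the default interest accrual becomes due. May 1, 2023 is a Monday and is not a listed holiday, so no roll-forward applies.

May 1, 2023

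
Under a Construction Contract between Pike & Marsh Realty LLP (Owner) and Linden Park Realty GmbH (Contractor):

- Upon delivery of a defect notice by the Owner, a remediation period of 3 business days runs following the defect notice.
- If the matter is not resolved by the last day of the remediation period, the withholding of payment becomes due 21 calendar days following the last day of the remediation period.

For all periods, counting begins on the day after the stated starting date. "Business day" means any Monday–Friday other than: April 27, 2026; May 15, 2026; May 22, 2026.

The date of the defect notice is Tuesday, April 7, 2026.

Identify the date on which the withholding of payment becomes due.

May 1, 2026

The last day of the remediation period: 3 business days after Tuesday, April 7, 2026, skipping weekends — Apr 8, Apr 9, Apr 10 — lands on Friday, April 10, 2026.
The date on which the withholding of payment becomes due: April 10, 2026 + 21 days = May 1, 2026.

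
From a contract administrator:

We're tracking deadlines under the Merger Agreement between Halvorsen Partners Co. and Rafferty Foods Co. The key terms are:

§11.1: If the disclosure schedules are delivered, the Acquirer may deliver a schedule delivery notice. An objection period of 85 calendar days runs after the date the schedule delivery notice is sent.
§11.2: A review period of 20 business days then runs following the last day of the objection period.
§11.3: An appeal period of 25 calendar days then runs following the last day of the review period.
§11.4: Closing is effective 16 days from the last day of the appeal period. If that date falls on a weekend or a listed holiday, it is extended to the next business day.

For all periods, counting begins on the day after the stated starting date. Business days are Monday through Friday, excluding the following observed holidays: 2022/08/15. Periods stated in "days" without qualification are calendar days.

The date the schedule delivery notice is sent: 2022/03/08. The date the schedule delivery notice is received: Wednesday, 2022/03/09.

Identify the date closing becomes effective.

Adding 85 calendar days to 2022/03/08 gives 2022/06/01, which is the last day of the objection period.
From Wednesday, 2022/06/01, 20 business days (Jun 2, Jun 3, Jun 6, Jun 7, …, Jun 27, Jun 28, Jun 29, skipping weekends) brings us to Wednesday, 2022/06/29, which is the last day of the review period.
The last day of the appeal period: 2022/06/29 + 25 days = 2022/07/24.
The date closing becomes effective: 16 calendar days after 2022/07/24 is 2022/08/09. 2022/08/09 is a Tuesday and is not a listed holiday, so no roll-forward applies.

2022/08/09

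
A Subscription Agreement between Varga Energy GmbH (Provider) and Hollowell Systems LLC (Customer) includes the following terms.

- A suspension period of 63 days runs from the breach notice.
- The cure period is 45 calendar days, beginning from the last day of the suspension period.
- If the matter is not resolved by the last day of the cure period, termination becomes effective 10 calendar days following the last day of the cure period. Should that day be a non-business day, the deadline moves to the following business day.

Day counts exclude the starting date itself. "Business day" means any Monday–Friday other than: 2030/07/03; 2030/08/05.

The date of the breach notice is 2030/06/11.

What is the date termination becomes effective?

The last day of the suspension period: 2030/06/11 + 63 days = 2030/08/13.
Adding 45 calendar days to 2030/08/13 gives 2030/09/27, which is the last day of the cure period.
The date termination becomes effective: 2030/09/27 + 10 days = 2030/10/07. 2030/10/07 is a Monday and is not a listed holiday, so no roll-forward applies.

2030/10/07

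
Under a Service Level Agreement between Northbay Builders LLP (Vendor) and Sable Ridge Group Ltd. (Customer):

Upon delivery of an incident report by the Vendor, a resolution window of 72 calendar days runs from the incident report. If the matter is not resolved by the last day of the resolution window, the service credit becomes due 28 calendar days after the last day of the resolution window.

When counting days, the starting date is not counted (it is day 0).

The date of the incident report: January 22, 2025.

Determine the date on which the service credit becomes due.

May 2, 2025

The last day of the resolution window: 72 calendar days after January 22, 2025 is April 4, 2025.
Adding 28 calendar days to April 4, 2025 gives May 2, 2025, which is the date on which the service credit becomes due.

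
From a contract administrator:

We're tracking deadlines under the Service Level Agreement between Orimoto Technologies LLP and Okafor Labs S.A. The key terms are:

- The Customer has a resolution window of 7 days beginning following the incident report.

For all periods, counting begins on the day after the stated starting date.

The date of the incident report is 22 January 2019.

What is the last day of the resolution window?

The last day of the resolution window: 22 January 2019 + 7 days = 29 January 2019.

29 January 2019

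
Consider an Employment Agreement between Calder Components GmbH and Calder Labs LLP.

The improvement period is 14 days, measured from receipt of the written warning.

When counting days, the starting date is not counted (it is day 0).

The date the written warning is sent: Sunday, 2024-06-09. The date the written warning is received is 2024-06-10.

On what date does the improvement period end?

Adding 14 calendar days to 2024-06-10 gives 2024-06-24, which is the last day of the improvement period.

2024-06-24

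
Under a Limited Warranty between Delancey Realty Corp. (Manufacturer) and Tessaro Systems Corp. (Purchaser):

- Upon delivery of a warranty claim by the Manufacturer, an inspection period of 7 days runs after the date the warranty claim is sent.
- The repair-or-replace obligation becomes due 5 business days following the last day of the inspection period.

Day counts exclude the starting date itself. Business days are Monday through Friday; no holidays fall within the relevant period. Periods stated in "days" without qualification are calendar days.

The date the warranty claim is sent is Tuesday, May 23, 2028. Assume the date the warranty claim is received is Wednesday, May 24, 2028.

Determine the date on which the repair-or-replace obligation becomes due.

Jun 6, 2028

Adding 7 calendar days to May 23, 2028 gives May 30, 2028, which is the last day of the inspection period.
The date on which the repair-or-replace obligation becomes due: 5 business days after Tuesday, May 30, 2028, skipping weekends — May 31, Jun 1, Jun 2, Jun 5, Jun 6 — lands on Tuesday, Jun 6, 2028.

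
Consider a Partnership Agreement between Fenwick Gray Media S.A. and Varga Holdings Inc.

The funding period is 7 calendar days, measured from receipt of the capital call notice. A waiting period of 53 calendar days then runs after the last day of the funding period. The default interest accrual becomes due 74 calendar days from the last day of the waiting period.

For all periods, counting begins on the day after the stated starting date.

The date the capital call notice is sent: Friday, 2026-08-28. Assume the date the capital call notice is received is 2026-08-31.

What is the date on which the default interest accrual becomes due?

The last day of the funding period: 7 calendar days after 2026-08-31 is 2026-09-07.
The last day of the waiting period: 53 calendar days after 2026-09-07 is 2026-10-30.
The date on which the default interest accrual becomes due: 74 calendar days after 2026-10-30 is 2027-01-12.

2027-01-12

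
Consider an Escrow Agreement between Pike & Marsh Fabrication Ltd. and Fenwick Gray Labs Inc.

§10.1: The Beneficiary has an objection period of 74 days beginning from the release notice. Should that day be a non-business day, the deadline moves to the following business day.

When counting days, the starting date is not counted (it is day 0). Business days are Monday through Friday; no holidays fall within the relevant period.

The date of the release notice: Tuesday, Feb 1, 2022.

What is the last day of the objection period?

The last day of the objection period: 74 calendar days after Feb 1, 2022 is Apr 16, 2022. That falls on a Saturday, so it rolls to the next business day, Monday, Apr 18, 2022.

Apr 18, 2022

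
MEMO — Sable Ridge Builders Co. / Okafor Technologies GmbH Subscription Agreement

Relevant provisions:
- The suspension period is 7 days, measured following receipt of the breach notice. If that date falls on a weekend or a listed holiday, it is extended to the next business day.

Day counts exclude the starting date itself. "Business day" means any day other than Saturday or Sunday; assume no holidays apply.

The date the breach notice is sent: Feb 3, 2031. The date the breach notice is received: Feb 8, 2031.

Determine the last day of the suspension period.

The last day of the suspension period: 7 calendar days after Feb 8, 2031 is Feb 15, 2031. That falls on a Saturday, so it rolls to the next business day, Monday, Feb 17, 2031.

Feb 17, 2031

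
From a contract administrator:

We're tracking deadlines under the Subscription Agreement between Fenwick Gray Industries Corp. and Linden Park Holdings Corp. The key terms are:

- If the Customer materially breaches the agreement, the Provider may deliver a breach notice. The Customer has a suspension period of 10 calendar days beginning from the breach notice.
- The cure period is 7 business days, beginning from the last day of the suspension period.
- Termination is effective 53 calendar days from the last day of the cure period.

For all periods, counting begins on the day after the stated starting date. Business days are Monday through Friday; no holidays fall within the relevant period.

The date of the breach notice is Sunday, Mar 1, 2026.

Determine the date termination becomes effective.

May 12, 2026

Adding 10 calendar days to Mar 1, 2026 gives Mar 11, 2026, which is the last day of the suspension period.
The last day of the cure period: 7 business days after Wednesday, Mar 11, 2026, skipping weekends — Mar 12, Mar 13, Mar 16, Mar 17, Mar 18, Mar 19, Mar 20 — lands on Friday, Mar 20, 2026.
Adding 53 calendar days to Mar 20, 2026 gives May 12, 2026, which is the date termination becomes effective.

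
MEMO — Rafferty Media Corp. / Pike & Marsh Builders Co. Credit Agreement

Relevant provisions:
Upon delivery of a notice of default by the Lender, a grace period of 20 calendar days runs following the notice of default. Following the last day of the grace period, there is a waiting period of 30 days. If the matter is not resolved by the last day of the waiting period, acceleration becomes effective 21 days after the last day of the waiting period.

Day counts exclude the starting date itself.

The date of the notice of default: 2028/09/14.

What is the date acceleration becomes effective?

Adding 20 calendar days to 2028/09/14 gives 2028/10/04, which is the last day of the grace period.
Adding 30 calendar days to 2028/10/04 gives 2028/11/03, which is the last day of the waiting period.
The date acceleration becomes effective: 21 calendar days after 2028/11/03 is 2028/11/24.

2028/11/24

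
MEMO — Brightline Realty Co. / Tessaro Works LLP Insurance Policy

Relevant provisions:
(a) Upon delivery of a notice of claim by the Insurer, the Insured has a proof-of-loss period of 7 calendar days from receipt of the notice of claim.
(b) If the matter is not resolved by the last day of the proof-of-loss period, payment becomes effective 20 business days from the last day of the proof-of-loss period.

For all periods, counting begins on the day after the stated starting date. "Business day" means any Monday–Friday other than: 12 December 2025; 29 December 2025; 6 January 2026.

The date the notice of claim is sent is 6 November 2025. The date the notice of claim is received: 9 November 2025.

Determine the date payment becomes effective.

Adding 7 calendar days to 9 November 2025 gives 16 November 2025, which is the last day of the proof-of-loss period.
The date payment becomes effective: counting 20 business days from Sunday, 16 November 2025 (Nov 17, Nov 18, Nov 19, Nov 20, …, Dec 10, Dec 11, Dec 15, skipping weekends and the listed holiday on Dec 12) reaches Monday, 15 December 2025.

15 December 2025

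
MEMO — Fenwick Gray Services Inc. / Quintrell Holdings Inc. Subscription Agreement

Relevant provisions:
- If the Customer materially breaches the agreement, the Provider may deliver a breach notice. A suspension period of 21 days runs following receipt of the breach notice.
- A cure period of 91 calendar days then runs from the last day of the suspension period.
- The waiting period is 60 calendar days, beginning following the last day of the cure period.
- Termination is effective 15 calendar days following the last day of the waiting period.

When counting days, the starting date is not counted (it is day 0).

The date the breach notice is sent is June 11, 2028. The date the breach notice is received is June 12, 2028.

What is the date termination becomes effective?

Adding 21 calendar days to June 12, 2028 gives July 3, 2028, which is the last day of the suspension period.
Adding 91 calendar days to July 3, 2028 gives October 2, 2028, which is the last day of the cure period.
Adding 60 calendar days to October 2, 2028 gives December 1, 2028, which is the last day of the waiting period.
Adding 15 calendar days to December 1, 2028 gives December 16, 2028, which is the date termination becomes effective.

December 16, 2028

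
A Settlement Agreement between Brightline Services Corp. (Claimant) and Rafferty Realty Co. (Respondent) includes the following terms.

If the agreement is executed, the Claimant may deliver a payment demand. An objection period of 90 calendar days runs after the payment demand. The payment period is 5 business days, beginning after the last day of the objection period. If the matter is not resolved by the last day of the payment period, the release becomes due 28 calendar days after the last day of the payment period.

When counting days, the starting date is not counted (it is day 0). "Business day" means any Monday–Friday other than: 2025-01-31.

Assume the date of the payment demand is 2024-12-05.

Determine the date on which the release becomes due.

The last day of the objection period: 90 calendar days after 2024-12-05 is 2025-03-05.
The last day of the payment period: counting 5 business days from Wednesday, 2025-03-05 (Mar 6, Mar 7, Mar 10, Mar 11, Mar 12, skipping weekends) reaches Wednesday, 2025-03-12.
The date on which the release becomes due: 2025-03-12 + 28 days = 2025-04-09.

2025-04-09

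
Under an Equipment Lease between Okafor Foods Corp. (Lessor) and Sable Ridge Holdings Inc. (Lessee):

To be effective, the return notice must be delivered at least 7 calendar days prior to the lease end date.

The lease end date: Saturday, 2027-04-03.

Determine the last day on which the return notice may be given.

2027-04-03 minus 7 days is 2027-03-27.

2027-03-27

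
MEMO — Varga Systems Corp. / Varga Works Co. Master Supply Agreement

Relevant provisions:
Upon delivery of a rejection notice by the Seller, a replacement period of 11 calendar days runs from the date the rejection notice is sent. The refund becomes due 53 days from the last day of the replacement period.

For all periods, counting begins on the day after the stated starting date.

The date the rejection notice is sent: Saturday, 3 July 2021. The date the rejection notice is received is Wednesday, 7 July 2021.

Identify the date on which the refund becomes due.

5 September 2021

The last day of the replacement period: 3 July 2021 + 11 days = 14 July 2021.
Adding 53 calendar days to 14 July 2021 gives 5 September 2021, which is the date on which the refund becomes due.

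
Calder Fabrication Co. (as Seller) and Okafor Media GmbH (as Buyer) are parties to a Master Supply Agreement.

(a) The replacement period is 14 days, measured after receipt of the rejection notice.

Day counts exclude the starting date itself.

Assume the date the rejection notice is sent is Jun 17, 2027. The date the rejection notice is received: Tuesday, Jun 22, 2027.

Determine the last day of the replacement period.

Adding 14 calendar days to Jun 22, 2027 gives Jul 6, 2027, which is the last day of the replacement period.

Jul 6, 2027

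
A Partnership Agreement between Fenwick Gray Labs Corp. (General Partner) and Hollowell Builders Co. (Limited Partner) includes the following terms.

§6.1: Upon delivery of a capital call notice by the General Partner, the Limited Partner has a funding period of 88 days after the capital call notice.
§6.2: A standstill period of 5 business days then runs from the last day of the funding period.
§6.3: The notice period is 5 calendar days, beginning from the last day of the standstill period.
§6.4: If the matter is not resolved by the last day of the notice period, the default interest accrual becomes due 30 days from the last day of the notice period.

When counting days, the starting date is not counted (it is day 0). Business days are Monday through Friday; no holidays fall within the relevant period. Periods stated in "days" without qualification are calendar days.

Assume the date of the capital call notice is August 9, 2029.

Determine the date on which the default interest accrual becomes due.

Adding 88 calendar days to August 9, 2029 gives November 5, 2029, which is the last day of the funding period.
The last day of the standstill period: counting 5 business days from Monday, November 5, 2029 (Nov 6, Nov 7, Nov 8, Nov 9, Nov 12, skipping weekends) reaches Monday, November 12, 2029.
The last day of the notice period: 5 calendar days after November 12, 2029 is November 17, 2029.
The date on which the default interest accrual becomes due: 30 calendar days after November 17, 2029 is December 17, 2029.

December 17, 2029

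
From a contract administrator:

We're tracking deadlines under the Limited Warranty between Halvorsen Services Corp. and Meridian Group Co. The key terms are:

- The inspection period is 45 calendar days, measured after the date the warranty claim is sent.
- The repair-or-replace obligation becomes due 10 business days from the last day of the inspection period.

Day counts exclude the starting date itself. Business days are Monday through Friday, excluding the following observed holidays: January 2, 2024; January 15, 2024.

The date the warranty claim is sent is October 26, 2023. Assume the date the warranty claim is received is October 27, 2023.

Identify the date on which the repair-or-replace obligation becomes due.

December 22, 2023

The last day of the inspection period: October 26, 2023 + 45 days = December 10, 2023.
The date on which the repair-or-replace obligation becomes due: 10 business days after Sunday, December 10, 2023, skipping weekends — Dec 11, Dec 12, Dec 13, Dec 14, Dec 15, Dec 18, Dec 19, Dec 20, Dec 21, Dec 22 — lands on Friday, December 22, 2023.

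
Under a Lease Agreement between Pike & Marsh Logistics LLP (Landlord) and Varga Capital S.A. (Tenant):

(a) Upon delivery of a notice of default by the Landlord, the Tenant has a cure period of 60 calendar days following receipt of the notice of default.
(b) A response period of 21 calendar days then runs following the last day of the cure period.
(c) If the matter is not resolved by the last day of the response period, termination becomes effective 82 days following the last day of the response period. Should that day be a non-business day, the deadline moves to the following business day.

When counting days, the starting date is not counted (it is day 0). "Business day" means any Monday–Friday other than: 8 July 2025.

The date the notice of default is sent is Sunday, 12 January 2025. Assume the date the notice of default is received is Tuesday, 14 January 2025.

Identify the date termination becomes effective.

26 June 2025

The last day of the cure period: 14 January 2025 + 60 days = 15 March 2025.
The last day of the response period: 15 March 2025 + 21 days = 5 April 2025.
The date termination becomes effective: 5 April 2025 + 82 days = 26 June 2025. 26 June 2025 is a Thursday and is not a listed holiday, so no roll-forward applies.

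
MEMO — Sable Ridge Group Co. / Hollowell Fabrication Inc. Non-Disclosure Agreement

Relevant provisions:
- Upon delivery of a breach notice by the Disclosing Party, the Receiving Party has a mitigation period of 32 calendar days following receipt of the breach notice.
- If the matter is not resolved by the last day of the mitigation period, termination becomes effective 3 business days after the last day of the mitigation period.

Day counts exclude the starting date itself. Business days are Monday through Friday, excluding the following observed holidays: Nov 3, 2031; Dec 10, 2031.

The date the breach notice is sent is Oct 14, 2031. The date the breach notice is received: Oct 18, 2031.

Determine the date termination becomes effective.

The last day of the mitigation period: Oct 18, 2031 + 32 days = Nov 19, 2031.
From Wednesday, Nov 19, 2031, 3 business days (Nov 20, Nov 21, Nov 24, skipping weekends) brings us to Monday, Nov 24, 2031, which is the date termination becomes effective.

Nov 24, 2031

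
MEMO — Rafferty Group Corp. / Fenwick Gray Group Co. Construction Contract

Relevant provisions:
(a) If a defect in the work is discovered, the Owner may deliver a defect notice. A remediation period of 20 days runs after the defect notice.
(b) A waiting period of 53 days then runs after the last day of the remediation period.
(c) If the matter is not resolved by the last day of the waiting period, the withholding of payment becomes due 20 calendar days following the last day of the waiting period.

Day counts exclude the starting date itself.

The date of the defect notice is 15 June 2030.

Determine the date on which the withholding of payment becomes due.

Adding 20 calendar days to 15 June 2030 gives 5 July 2030, which is the last day of the remediation period.
The last day of the waiting period: 53 calendar days after 5 July 2030 is 27 August 2030.
Adding 20 calendar days to 27 August 2030 gives 16 September 2030, which is the date on which the withholding of payment becomes due.

16 September 2030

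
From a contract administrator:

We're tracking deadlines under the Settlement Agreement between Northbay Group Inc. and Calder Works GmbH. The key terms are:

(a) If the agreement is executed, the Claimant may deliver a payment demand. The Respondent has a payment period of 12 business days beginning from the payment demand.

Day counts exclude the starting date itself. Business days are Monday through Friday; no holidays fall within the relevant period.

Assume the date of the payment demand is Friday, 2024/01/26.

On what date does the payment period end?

2024/02/13

The last day of the payment period: 12 business days after Friday, 2024/01/26, skipping weekends — Jan 29, Jan 30, Jan 31, Feb 1, …, Feb 9, Feb 12, Feb 13 — lands on Tuesday, 2024/02/13.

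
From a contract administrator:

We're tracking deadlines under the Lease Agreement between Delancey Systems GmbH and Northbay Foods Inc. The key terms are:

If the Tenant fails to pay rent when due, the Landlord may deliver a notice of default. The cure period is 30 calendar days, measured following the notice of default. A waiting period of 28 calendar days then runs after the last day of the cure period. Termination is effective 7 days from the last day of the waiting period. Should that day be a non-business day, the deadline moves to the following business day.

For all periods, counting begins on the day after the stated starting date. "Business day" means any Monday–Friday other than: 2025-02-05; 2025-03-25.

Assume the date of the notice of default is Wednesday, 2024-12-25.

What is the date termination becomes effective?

The last day of the cure period: 30 calendar days after 2024-12-25 is 2025-01-24.
Adding 28 calendar days to 2025-01-24 gives 2025-02-21, which is the last day of the waiting period.
Adding 7 calendar days to 2025-02-21 gives 2025-02-28, which is the date termination becomes effective. 2025-02-28 is a Friday and is not a listed holiday, so no roll-forward applies.

2025-02-28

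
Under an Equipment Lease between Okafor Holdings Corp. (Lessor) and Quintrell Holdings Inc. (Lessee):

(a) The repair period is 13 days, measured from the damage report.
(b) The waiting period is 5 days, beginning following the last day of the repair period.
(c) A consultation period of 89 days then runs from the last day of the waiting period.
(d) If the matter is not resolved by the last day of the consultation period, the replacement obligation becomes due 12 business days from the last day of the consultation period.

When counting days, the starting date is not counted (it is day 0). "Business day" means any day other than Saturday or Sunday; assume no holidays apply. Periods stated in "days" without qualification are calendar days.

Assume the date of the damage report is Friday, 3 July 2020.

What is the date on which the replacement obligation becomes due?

The last day of the repair period: 13 calendar days after 3 July 2020 is 16 July 2020.
Adding 5 calendar days to 16 July 2020 gives 21 July 2020, which is the last day of the waiting period.
Adding 89 calendar days to 21 July 2020 gives 18 October 2020, which is the last day of the consultation period.
The date on which the replacement obligation becomes due: counting 12 business days from Sunday, 18 October 2020 (Oct 19, Oct 20, Oct 21, Oct 22, …, Oct 30, Nov 2, Nov 3, skipping weekends) reaches Tuesday, 3 November 2020.

3 November 2020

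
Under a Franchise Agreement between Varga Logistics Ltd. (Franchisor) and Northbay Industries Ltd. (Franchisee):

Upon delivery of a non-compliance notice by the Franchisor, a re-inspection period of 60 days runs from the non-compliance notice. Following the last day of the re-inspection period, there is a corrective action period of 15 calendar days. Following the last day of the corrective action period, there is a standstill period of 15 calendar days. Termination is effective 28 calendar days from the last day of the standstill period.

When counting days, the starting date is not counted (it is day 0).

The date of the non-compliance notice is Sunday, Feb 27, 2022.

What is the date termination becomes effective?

The last day of the re-inspection period: Feb 27, 2022 + 60 days = Apr 28, 2022.
The last day of the corrective action period: Apr 28, 2022 + 15 days = May 13, 2022.
Adding 15 calendar days to May 13, 2022 gives May 28, 2022, which is the last day of the standstill period.
Adding 28 calendar days to May 28, 2022 gives Jun 25, 2022, which is the date termination becomes effective.

Jun 25, 2022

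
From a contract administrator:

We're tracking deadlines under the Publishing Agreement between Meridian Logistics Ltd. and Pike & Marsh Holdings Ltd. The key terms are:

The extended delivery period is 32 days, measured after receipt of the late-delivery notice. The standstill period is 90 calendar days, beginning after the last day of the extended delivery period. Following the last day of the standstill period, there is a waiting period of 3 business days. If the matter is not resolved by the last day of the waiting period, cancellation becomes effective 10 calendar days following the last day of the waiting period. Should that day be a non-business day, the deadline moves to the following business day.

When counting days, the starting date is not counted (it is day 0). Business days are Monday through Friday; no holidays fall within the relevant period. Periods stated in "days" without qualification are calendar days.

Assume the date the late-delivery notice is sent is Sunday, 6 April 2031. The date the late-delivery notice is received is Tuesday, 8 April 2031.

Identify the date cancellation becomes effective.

The last day of the extended delivery period: 32 calendar days after 8 April 2031 is 10 May 2031.
The last day of the standstill period: 90 calendar days after 10 May 2031 is 8 August 2031.
From Friday, 8 August 2031, 3 business days (Aug 11, Aug 12, Aug 13, skipping weekends) brings us to Wednesday, 13 August 2031, which is the last day of the waiting period.
The date cancellation becomes effective: 13 August 2031 + 10 days = 23 August 2031. That falls on a Saturday, so it rolls to the next business day, Monday, 25 August 2031.

25 August 2031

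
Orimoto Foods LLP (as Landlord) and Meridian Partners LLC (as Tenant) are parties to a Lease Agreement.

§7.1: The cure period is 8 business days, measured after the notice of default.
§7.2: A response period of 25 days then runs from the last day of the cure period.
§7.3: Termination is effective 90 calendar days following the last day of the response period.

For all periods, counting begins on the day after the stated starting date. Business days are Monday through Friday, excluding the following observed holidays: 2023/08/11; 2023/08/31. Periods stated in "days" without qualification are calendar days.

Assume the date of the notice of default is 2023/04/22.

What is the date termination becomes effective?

2023/08/26

The last day of the cure period: 8 business days after Saturday, 2023/04/22, skipping weekends — Apr 24, Apr 25, Apr 26, Apr 27, Apr 28, May 1, May 2, May 3 — lands on Wednesday, 2023/05/03.
The last day of the response period: 2023/05/03 + 25 days = 2023/05/28.
The date termination becomes effective: 90 calendar days after 2023/05/28 is 2023/08/26.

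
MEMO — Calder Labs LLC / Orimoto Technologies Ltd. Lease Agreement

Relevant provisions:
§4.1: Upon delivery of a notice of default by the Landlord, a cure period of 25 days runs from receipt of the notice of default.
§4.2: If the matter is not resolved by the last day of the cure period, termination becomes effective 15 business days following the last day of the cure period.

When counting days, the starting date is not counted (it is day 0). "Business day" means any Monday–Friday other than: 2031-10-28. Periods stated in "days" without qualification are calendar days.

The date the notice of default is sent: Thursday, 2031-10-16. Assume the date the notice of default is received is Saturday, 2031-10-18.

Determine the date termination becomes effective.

2031-12-03

Adding 25 calendar days to 2031-10-18 gives 2031-11-12, which is the last day of the cure period.
The date termination becomes effective: counting 15 business days from Wednesday, 2031-11-12 (Nov 13, Nov 14, Nov 17, Nov 18, …, Dec 1, Dec 2, Dec 3, skipping weekends) reaches Wednesday, 2031-12-03.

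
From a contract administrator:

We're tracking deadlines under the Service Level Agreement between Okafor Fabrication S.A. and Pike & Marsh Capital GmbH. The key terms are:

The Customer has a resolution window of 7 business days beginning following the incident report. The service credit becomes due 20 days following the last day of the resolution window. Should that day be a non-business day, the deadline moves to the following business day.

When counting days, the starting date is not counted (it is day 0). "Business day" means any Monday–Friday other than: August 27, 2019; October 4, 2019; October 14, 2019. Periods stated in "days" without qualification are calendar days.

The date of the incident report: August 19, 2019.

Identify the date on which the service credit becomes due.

The last day of the resolution window: 7 business days after Monday, August 19, 2019, skipping weekends and the listed holiday on Aug 27 — Aug 20, Aug 21, Aug 22, Aug 23, Aug 26, Aug 28, Aug 29 — lands on Thursday, August 29, 2019.
The date on which the service credit becomes due: 20 calendar days after August 29, 2019 is September 18, 2019. September 18, 2019 is a Wednesday and is not a listed holiday, so no roll-forward applies.

September 18, 2019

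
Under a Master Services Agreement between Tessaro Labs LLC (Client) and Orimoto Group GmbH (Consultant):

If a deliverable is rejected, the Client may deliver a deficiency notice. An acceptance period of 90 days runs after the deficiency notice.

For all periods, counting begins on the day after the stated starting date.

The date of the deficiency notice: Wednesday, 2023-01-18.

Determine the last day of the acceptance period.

Adding 90 calendar days to 2023-01-18 gives 2023-04-18, which is the last day of the acceptance period.

2023-04-18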